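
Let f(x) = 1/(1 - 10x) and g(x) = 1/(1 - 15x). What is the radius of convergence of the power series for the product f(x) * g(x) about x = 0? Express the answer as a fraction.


The radius of 1/(1 - 10x) is 1/10 (nearest singularity at x = 1/10), and the radius of 1/(1 - 15x) is 1/15.
The product f(x)*g(x) = 1/((1 - 10x)(1 - 15x)) has singularities at both 1/10 and 1/15, so its radius of convergence is the distance to the nearest one:
min(1/10, 1/15) = 1/15.

1/15


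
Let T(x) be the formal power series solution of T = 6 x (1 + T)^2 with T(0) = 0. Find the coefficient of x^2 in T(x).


Apply the Lagrange inversion formula: if T = 6 x * phi(T) with phi(t) = (1 + t)^2, then [x^n] T = 6^n * (1/n) [t^(n-1)] phi(t)^n = 6^n * (1/n) [t^(n-1)] (1 + t)^(2n) = 6^n * (1/n) C(2n, n-1).
Using the identity C(2n, n-1) = C(2n, n) * n / (n+1), the unscaled factor equals C(2n, n) / (n+1) = C_n, the n-th Catalan number.
For n = 2: C_2 = C(4, 2) / 3 = 6/3 = 2.
With the 6^2 = 36 factor, the coefficient is 36 * 2 = 72.

72


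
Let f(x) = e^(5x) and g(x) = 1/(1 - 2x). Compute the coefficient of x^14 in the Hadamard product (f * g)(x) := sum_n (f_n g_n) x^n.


Expanding: f_k = 5^k/k! (from e^(5x)) and g_k = 2^k (from 1/(1 - 2x)). So the Hadamard coefficient (f * g)_k = 5^k 2^k / k! = (10)^k / k!.
For k = 14: 10^14/14! = 100000000000000/87178291200 = 1953125000/1702701.

1953125000/1702701


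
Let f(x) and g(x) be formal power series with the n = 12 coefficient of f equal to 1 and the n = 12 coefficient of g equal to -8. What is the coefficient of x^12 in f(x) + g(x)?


Addition of formal power series is termwise.
The coefficient of x^12 in f + g = 1 + -8
= -7

-7


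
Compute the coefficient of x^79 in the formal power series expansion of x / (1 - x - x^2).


Let f(x) = sum_{k>=0} a_k x^k. Multiplying f(x) * (1 - x - x^2) = x and matching coefficients gives a_0 = 0, a_1 = 1, and a_k = a_{k-1} + a_{k-2} for k >= 2. These are the Fibonacci numbers F_k.
Iterating from F_0 = 0, F_1 = 1:
F_0=0, F_1=1, F_2=1, F_3=2, F_4=3, F_5=5, F_6=8, F_7=13, F_8=21, F_9=34, ...
F_79 = 14472334024676221.

14472334024676221


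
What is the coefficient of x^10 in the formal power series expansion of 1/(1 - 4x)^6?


The general identity 1/(1 - c x)^r = sum_{k>=0} c^k C(k + r - 1, r - 1) x^k follows by substituting y = c x into 1/(1 - y)^r = sum_{k>=0} C(k + r - 1, r - 1) y^k.
For c = 4, r = 6, k = 10:
4^10 * C(15, 5) = 1048576 * 3003 = 3148873728.

3148873728


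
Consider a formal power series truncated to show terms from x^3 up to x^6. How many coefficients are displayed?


From x^3 to x^6 inclusive, the count is 6 - 3 + 1 = 4.

4


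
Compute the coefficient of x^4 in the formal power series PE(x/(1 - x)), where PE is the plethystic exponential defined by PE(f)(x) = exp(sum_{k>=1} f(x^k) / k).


For f(x) = x/(1 - x) we have
sum_{k>=1} f(x^k) / k = sum_{k>=1} (1/k) * x^k / (1 - x^k) = sum_{k, m >= 1} x^(k m) / k,
which after exponentiating simplifies to
PE(x/(1 - x)) = prod_{k>=1} 1 / (1 - x^k).
This is the generating function for the partition function p(n), so the coefficient of x^4 is p(4).
Computing p(4) by dynamic programming over parts 1, 2, ..., 4: p(4) = 5.

5


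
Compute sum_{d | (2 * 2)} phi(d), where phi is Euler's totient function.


First, 2 * 2 = 4. One classical identity is sum_{d | n} phi(d) = n (each k in [1, n] has a unique gcd with n, and among the k's with gcd(k, n) = n/d there are phi(d) of them). So the sum equals 4. We also verify directly:
Divisors of 4: 1, 2, 4.
phi values: 1, 1, 2.
Sum = 4.

4


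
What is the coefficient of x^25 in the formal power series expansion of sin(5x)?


The Maclaurin series is sin(t) = sum_{k>=0} (-1)^k t^(2k+1) / (2k+1)!, so substituting t = 5x, only odd powers of x are nonzero, with coefficient of x^(2k+1) equal to (-1)^k 5^(2k+1) / (2k+1)!.
Write 25 = 2*12 + 1, giving the coefficient (-1)^12 * 5^25 / 25! = 298023223876953125/15511210043330985984000000 = 19073486328125/992717442773183102976.

19073486328125/992717442773183102976


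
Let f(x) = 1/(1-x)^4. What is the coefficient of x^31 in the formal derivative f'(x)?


Differentiate: d/dx [ 1/(1-x)^r ] = r / (1-x)^(r+1).
Here r = 4, so f'(x) = 4 / (1-x)^5.
The expansion of 1/(1-x)^(r+1) has coefficient of x^n equal to C(n+r, r).
So the coefficient of x^31 in f'(x) is
4 * C(35, 4) = 4 * 52360 = 209440

209440


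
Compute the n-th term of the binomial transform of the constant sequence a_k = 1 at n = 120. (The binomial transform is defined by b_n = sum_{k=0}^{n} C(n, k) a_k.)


With a_k = 1 for all k, b_n = sum_{k=0}^{n} C(n, k) = 2^n by the binomial theorem.
For n = 120: 2^120 = 1329227995784915872903807060280344576.

1329227995784915872903807060280344576


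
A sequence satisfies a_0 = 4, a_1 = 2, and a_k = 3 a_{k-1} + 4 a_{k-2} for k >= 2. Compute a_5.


The characteristic equation is t^2 - 3 t - 4 = 0, with roots r_1 = 4 and r_2 = -1 (so c_1 = r_1 + r_2, c_2 = -r_1 r_2 as required).
One can use the closed form a_n = A r_1^n + B r_2^n, but direct iteration is more reliable:
a_0 = 4, a_1 = 2, a_2 = 22, a_3 = 74, a_4 = 310, a_5 = 1226.
So a_5 = 1226.

1226


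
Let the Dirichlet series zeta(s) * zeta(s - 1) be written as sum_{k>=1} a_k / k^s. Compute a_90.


Convolution gives a_k = sum_{d | k} d * 1 = sum_{d | k} d = sigma(k), the sum of positive divisors of k.
For k = 90, the divisors are 1, 2, 3, 5, 6, 9, 10, 15, 18, 30, 45, 90, so
sigma(90) = 1 + 2 + 3 + 5 + 6 + 9 + 10 + 15 + 18 + 30 + 45 + 90 = 234.

234


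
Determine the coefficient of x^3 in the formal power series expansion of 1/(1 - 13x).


The geometric series identity gives 1/(1 - c x) = sum_{k>=0} c^k x^k, so the coefficient of x^k is c^k.
Here c = 13 and k = 3.
Computing: 13^3 = 2197

2197


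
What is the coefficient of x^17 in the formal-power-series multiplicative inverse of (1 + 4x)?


The inverse is 1/(1 + 4x). Apply the geometric identity 1/(1 - y) = sum_{k>=0} y^k with y = -4x:
1/(1 + 4x) = sum_{k>=0} (-4)^k x^k.
So the coefficient of x^17 is (-4)^17 = -17179869184.

-17179869184


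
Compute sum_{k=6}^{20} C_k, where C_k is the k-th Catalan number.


C_6 through C_20: 132, 429, 1430, 4862, 16796, 58786, 208012, 742900, 2674440, 9694845, 35357670, 129644790, 477638700, 1767263190, 6564120420
Sum = 132 + 429 + 1430 + 4862 + 16796 + 58786 + 208012 + 742900 + 2674440 + 9694845 + 35357670 + 129644790 + 477638700 + 1767263190 + 6564120420
= 8987427402

8987427402


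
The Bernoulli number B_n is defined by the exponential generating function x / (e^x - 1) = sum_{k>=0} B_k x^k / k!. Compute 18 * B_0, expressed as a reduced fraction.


Bernoulli numbers can also be computed recursively via B_0 = 1 and sum_{j=0}^{m} C(m+1, j) B_j = 0 for m >= 1. Odd-index Bernoulli numbers vanish for k >= 3.
Computing B_0 = 1, so 18 * B_0 = 18 * 1 = 18.

18


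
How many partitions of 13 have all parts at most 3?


Using the generating function (1-x)^(-1)(1-x^2)^(-1)(1-x^3)^(-1),
the coefficient of x^13 counts these restricted partitions.
Result = 21

21


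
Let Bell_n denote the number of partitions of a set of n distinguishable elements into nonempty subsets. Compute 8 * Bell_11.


Bell_11 can be computed from the Bell triangle or from Dobinski's identity Bell_n = (1/e) * sum_{k>=0} k^n / k!.
Computing Bell_11 = 678570.
Then 8 * 678570 = 5428560.

5428560


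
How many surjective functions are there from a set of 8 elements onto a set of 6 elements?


By inclusion-exclusion on which target elements are missed, the number of surjections from an n-set onto a k-set is
surj(n, k) = sum_{j=0}^{k} (-1)^j C(k, j) (k - j)^n.
Equivalently surj(n, k) = k! * S(n, k), where S(n, k) is the Stirling number of the second kind.
For n = 8, k = 6:
S(8, 6) = 266, so
surj = 6! * 266 = 720 * 266 = 191520.

191520


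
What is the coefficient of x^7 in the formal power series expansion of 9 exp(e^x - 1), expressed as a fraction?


exp(e^x - 1) is the exponential generating function for the Bell numbers Bell_k: exp(e^x - 1) = sum_{k>=0} Bell_k x^k / k!.
So the coefficient of x^7 in 9 exp(e^x - 1) is 9 Bell_7 / 7!.
Computing: Bell_7 = 877 and 7! = 5040, giving
9 * 877/5040 = 877/560.

877/560


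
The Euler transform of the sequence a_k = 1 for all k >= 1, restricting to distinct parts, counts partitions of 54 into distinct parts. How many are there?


Partitions of 54 into distinct parts can be computed via generating function.
Product (1+x)(1+x^2)(1+x^3)...
The coefficient of x^54 = 5718

5718


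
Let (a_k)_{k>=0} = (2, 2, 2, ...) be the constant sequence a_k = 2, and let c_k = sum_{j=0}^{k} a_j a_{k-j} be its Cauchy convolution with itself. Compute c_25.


Since a_j = 2 for all j >= 0, the convolution sum becomes
c_k = sum_{j=0}^{k} 2 * 2 = 4 * (k + 1).
Equivalently, the generating function of (a_k) is 2/(1 - x) and its square is 4/(1 - x)^2 = sum_{k>=0} 4(k + 1) x^k.
For k = 25: 4 * 26 = 104.

104


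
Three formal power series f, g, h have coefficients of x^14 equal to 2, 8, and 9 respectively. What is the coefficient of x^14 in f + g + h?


Series addition is componentwise:
2 + 8 + 9
= 19

19


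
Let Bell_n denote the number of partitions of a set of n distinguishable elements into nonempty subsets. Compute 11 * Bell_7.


Bell_7 can be computed from the Bell triangle or from Dobinski's identity Bell_n = (1/e) * sum_{k>=0} k^n / k!.
Computing Bell_7 = 877.
Then 11 * 877 = 9647.

9647


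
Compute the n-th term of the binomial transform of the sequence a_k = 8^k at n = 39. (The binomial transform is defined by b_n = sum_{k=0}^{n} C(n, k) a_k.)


With a_k = 8^k, b_n = sum_{k=0}^{n} C(n, k) 8^k = (1 + 8)^n by the binomial theorem.
For n = 39: (1 + 8)^39 = 9^39 = 16423203268260658146231467800709255289.

16423203268260658146231467800709255289


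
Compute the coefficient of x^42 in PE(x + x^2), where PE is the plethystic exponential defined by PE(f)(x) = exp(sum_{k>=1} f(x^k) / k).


With f(x) = x + x^2, the exponent is sum_{k>=1} (x^k + x^(2k)) / k = -ln(1 - x) - ln(1 - x^2). Exponentiating:
PE(x + x^2) = 1 / ((1 - x)(1 - x^2)).
This is the generating function for partitions of n into parts of size 1 or 2. The number of 2's can be any j in 0..21, and the rest are 1's, so
[x^42] = floor(42/2) + 1 = 22.

22


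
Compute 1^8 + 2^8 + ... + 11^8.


This power sum has a closed form given by Faulhaber's formula
sum_{k=1}^{m} k^p = (1 / (p + 1)) * sum_{j=0}^{p} C(p + 1, j) B_j m^(p + 1 - j),
but for small m direct computation is fastest:
1 + 256 + 6561 + 65536 + 390625 + 1679616 + 5764801 + 16777216 + 43046721 + 100000000 + 214358881 = 382090214.

382090214


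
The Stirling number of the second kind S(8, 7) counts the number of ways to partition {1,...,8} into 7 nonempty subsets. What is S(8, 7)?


Using the explicit formula S(n,k) = (1/k!) sum_{j=0}^{k} (-1)^(k-j) C(k,j) j^n:
S(8, 7) = 28
Equivalently, S(n,k) is n! times the coefficient of x^n in the EGF (e^x - 1)^k / k!.

28


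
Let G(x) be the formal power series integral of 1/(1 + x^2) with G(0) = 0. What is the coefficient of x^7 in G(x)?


1/(1 + x^2) = sum_{j>=0} (-1)^j x^(2j). Integrating termwise with G(0) = 0:
G(x) = sum_{j>=0} (-1)^j x^(2j+1) / (2j+1) = arctan(x).
Only odd powers are nonzero. For x^7 write 7 = 2*3 + 1, giving
(-1)^3 / 7 = -1/7 = -1/7.

-1/7


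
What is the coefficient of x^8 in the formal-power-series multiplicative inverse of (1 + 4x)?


The inverse is 1/(1 + 4x). Apply the geometric identity 1/(1 - y) = sum_{k>=0} y^k with y = -4x:
1/(1 + 4x) = sum_{k>=0} (-4)^k x^k.
So the coefficient of x^8 is (-4)^8 = 65536.

65536


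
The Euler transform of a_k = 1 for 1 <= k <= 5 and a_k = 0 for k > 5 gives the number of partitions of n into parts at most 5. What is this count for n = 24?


Partitions of 24 into parts at most 5:
Using generating function (1-x)^(-1)(1-x^2)^(-1)...(1-x^5)^(-1),
the coefficient of x^24 = 333

333


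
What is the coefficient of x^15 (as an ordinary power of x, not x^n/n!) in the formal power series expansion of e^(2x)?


The exponential series is e^y = sum_{k>=0} y^k / k!. Substituting y = 2x gives
e^(2x) = sum_{k>=0} 2^k x^k / k!.
So the coefficient of x^n is a^n/n! with a = 2, n = 15:
2^15 / 15! = 32768/1307674368000 = 16/638512875

16/638512875


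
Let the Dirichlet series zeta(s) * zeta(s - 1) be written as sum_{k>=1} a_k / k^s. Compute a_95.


Convolution gives a_k = sum_{d | k} d * 1 = sum_{d | k} d = sigma(k), the sum of positive divisors of k.
For k = 95, the divisors are 1, 5, 19, 95, so
sigma(95) = 1 + 5 + 19 + 95 = 120.

120


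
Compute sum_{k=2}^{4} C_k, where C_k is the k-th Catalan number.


C_2 through C_4: 2, 5, 14
Sum = 2 + 5 + 14
= 21

21


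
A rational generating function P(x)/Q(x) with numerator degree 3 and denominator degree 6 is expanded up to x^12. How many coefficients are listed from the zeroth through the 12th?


Expanding up to x^12 gives the coefficients for x^0, x^1, ..., x^12.
That is 12 + 1 = 13 coefficients in total.

13


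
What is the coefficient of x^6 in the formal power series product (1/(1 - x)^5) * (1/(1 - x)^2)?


Combine the factors: (1/(1 - x)^5) * (1/(1 - x)^2) = 1/(1 - x)^7.
Then use 1/(1 - x)^r = sum_{k>=0} C(k + r - 1, r - 1) x^k with r = 7 and k = 6:
C(12, 6) = 924.

924


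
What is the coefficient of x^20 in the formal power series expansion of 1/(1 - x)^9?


The negative binomial / multiset identity is
1/(1 - x)^r = sum_{k>=0} C(k + r - 1, r - 1) x^k.
Here r = 9 and k = 20, so the coefficient is
C(20 + 8, 8) = C(28, 8)
= 3108105

3108105


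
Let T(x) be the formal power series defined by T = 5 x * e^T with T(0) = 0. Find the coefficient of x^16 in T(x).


Apply the Lagrange inversion formula: if T = 5 x * phi(T) with phi(t) = e^t, then
[x^n] T = 5^n * (1/n) [t^(n-1)] phi(t)^n = 5^n * (1/n) [t^(n-1)] e^(n t) = 5^n * (1/n) * n^(n-1) / (n-1)! = 5^n * n^(n-1) / n!.
When c = 1 this is the Cayley count of rooted labeled trees on n vertices, divided by n!.
For n = 16: 5^16 * 16^15 / 16! = 152587890625 * 1152921504606846976/20922789888000 = 42949672960000000000000/5108103.

42949672960000000000000/5108103


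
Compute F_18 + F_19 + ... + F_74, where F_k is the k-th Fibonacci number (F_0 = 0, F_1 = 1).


Use the identity sum_{k=0}^{N} F_k = F_{N+2} - 1 (which follows from F_{k+2} - F_{k+1} = F_k). Then
sum_{k=18}^{74} F_k = (F_{76} - 1) - (F_{19} - 1) = F_{76} - F_{19}.
Computing: F_{76} = 3416454622906707, F_{19} = 4181, so
Sum = 3416454622906707 - 4181 = 3416454622902526.

3416454622902526


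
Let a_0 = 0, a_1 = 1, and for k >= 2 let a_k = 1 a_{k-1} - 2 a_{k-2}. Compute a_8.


Iterating the recurrence forward:
a_0 = 0
a_1 = 1
a_2 = 1*1 - 2*0 = 1
a_3 = 1*1 - 2*1 = -1
a_4 = 1*-1 - 2*1 = -3
a_5 = 1*-3 - 2*-1 = -1
a_6 = 1*-1 - 2*-3 = 5
a_7 = 1*5 - 2*-1 = 7
a_8 = 1*7 - 2*5 = -3
So a_8 = -3.

-3


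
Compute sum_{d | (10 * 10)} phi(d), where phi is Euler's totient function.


First, 10 * 10 = 100. One classical identity is sum_{d | n} phi(d) = n (each k in [1, n] has a unique gcd with n, and among the k's with gcd(k, n) = n/d there are phi(d) of them). So the sum equals 100. We also verify directly:
Divisors of 100: 1, 2, 4, 5, 10, 20, 25, 50, 100.
phi values: 1, 1, 2, 4, 4, 8, 20, 20, 40.
Sum = 100.

100


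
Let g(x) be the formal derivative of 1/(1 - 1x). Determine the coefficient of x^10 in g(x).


Differentiate termwise: d/dx sum_{k>=0} 1^k x^k = sum_{k>=1} k 1^k x^(k-1) = sum_{j>=0} (j+1) 1^(j+1) x^j.
Equivalently, d/dx [1/(1 - 1x)] = 1/(1 - 1x)^2.
For j = 10: 11 * 1^11 = 11 * 1 = 11.

11


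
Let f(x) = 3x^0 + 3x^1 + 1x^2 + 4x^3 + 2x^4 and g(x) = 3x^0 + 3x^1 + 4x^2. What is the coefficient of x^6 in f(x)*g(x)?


Cauchy product at x^6:
2*4
= 8

8


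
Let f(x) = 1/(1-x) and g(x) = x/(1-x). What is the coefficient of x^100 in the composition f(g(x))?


First simplify the composition: f(g(x)) = 1/(1 - x/(1-x)) = (1-x)/((1-x) - x) = (1-x)/(1-2x).
Now extract the coefficient. Write (1-x)/(1-2x) = 1/(1-2x) - x/(1-2x).
The coefficient of x^n in 1/(1-2x) is 2^n, and in x/(1-2x) is 2^(n-1) (for n >= 1).
So the coefficient of x^100 is 2^100 - 2^99 = 1267650600228229401496703205376 - 633825300114114700748351602688 = 633825300114114700748351602688.

633825300114114700748351602688


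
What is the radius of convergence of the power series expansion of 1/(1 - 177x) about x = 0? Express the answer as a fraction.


Expanding 1/(1 - 177x) = sum_{k>=0} 177^k x^k, the series converges when |177x| < 1, i.e., |x| < 1/177.
So the radius of convergence is 1/177 = 1/177.

1/177


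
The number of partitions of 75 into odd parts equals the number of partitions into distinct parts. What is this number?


Computing partitions of 75 into odd parts (1, 3, 5, ...):
Using the generating function prod_{k>=0} 1/(1-x^(2k+1)),
the count is 48446

48446


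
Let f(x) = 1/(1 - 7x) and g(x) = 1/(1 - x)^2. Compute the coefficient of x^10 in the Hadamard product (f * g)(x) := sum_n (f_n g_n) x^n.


f has coefficients f_k = 7^k. For g = 1/(1 - x)^2 the coefficient is g_k = C(k + 1, 1) = k + 1. The Hadamard coefficient is (f * g)_k = 7^k * (k + 1).
For k = 10: 7^10 * 11 = 282475249 * 11 = 3107227739.

3107227739


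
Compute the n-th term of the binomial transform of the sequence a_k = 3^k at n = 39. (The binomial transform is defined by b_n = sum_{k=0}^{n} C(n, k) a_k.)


With a_k = 3^k, b_n = sum_{k=0}^{n} C(n, k) 3^k = (1 + 3)^n by the binomial theorem.
For n = 39: (1 + 3)^39 = 4^39 = 302231454903657293676544.

302231454903657293676544


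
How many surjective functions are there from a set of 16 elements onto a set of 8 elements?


By inclusion-exclusion on which target elements are missed, the number of surjections from an n-set onto a k-set is
surj(n, k) = sum_{j=0}^{k} (-1)^j C(k, j) (k - j)^n.
Equivalently surj(n, k) = k! * S(n, k), where S(n, k) is the Stirling number of the second kind.
For n = 16, k = 8:
S(16, 8) = 2141764053, so
surj = 8! * 2141764053 = 40320 * 2141764053 = 86355926616960.

86355926616960


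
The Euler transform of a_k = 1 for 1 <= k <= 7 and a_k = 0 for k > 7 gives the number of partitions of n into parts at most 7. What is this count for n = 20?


Partitions of 20 into parts at most 7:
Using generating function (1-x)^(-1)(1-x^2)^(-1)...(1-x^7)^(-1),
the coefficient of x^20 = 364

364


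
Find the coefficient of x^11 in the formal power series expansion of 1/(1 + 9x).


Write 1/(1 + c x) = 1/(1 - (-c) x) and apply the geometric-series identity
1/(1 - y) = sum_{k>=0} y^k to get 1/(1 + c x) = sum_{k>=0} (-c)^k x^k.
So the coefficient of x^k is (-c)^k = (-1)^k * c^k.
Here c = 9 and k = 11:
(-9)^11 = -1 * 31381059609 = -31381059609

-31381059609


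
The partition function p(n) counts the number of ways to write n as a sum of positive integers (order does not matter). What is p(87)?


Using the generating function prod_{k>=1} 1/(1-x^k), we compute p(87).
By dynamic programming over parts 1 through 87:
p(87) = 38887673

38887673


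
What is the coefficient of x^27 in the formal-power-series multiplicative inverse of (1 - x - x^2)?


Let the inverse be f(x) = sum_{k>=0} a_k x^k. From f(x) * (1 - x - x^2) = 1 and matching coefficients:
 x^0: a_0 = 1.
 x^1: a_1 - a_0 = 0, so a_1 = 1.
 x^k (k >= 2): a_k - a_{k-1} - a_{k-2} = 0, i.e. a_k = a_{k-1} + a_{k-2}.
This is the Fibonacci-type recurrence shifted so that a_0 = a_1 = 1.
Iterating: a_0=1, a_1=1, a_2=2, a_3=3, a_4=5, a_5=8, a_6=13, a_7=21, a_8=34, a_9=55, ...
a_27 = 317811.

317811


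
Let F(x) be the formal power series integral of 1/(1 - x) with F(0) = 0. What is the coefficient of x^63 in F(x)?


1/(1 - x) = sum_{k>=0} x^k. Integrating termwise and using F(0) = 0 gives
F(x) = sum_{k>=0} x^(k+1) / (k+1) = sum_{m>=1} x^m / m = -ln(1 - x).
So the coefficient of x^63 is 1/63 = 1/63.

1/63


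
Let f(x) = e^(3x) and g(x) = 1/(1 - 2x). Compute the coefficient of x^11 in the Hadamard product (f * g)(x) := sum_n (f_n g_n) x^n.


Expanding: f_k = 3^k/k! (from e^(3x)) and g_k = 2^k (from 1/(1 - 2x)). So the Hadamard coefficient (f * g)_k = 3^k 2^k / k! = (6)^k / k!.
For k = 11: 6^11/11! = 362797056/39916800 = 17496/1925.

17496/1925


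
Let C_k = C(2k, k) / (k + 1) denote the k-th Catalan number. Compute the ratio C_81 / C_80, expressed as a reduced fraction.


Using C_k = (2k)! / (k! (k+1)!), the ratio C_{k+1}/C_k simplifies to
C_{k+1}/C_k = [(2k+2)! / ((k+1)! (k+2)!)] * [k! (k+1)! / (2k)!]
 = (2k+2)(2k+1) / ((k+1)(k+2)) = 2(2k+1) / (k+2).
For k = 80: 2(2*80 + 1) / (80 + 2) = 322/82 = 161/41.

161/41


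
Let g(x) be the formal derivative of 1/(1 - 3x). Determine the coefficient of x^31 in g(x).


Differentiate termwise: d/dx sum_{k>=0} 3^k x^k = sum_{k>=1} k 3^k x^(k-1) = sum_{j>=0} (j+1) 3^(j+1) x^j.
Equivalently, d/dx [1/(1 - 3x)] = 3/(1 - 3x)^2.
For j = 31: 32 * 3^32 = 32 * 1853020188851841 = 59296646043258912.

59296646043258912


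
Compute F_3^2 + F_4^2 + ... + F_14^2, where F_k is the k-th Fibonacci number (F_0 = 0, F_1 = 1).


There is a standard identity sum_{k=0}^{N} F_k^2 = F_N * F_{N+1} (proved inductively from the telescoping relation F_k^2 = F_k F_{k+1} - F_{k-1} F_k). Then
sum_{k=3}^{14} F_k^2 = F_14 F_15 - F_2 F_3.
Computing: F_14 = 377, F_15 = 610, F_2 = 1, F_3 = 2.
Sum = 377 * 610 - 1 * 2 = 229968.

229968


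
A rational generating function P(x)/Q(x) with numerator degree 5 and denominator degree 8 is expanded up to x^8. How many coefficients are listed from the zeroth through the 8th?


Expanding up to x^8 gives the coefficients for x^0, x^1, ..., x^8.
That is 8 + 1 = 9 coefficients in total.

9


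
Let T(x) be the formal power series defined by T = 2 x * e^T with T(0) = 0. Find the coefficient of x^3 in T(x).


Apply the Lagrange inversion formula: if T = 2 x * phi(T) with phi(t) = e^t, then
[x^n] T = 2^n * (1/n) [t^(n-1)] phi(t)^n = 2^n * (1/n) [t^(n-1)] e^(n t) = 2^n * (1/n) * n^(n-1) / (n-1)! = 2^n * n^(n-1) / n!.
When c = 1 this is the Cayley count of rooted labeled trees on n vertices, divided by n!.
For n = 3: 2^3 * 3^2 / 3! = 8 * 9/6 = 12.

12


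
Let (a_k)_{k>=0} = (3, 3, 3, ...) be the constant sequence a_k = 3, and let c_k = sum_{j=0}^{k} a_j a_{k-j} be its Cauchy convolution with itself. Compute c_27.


Since a_j = 3 for all j >= 0, the convolution sum becomes
c_k = sum_{j=0}^{k} 3 * 3 = 9 * (k + 1).
Equivalently, the generating function of (a_k) is 3/(1 - x) and its square is 9/(1 - x)^2 = sum_{k>=0} 9(k + 1) x^k.
For k = 27: 9 * 28 = 252.

252


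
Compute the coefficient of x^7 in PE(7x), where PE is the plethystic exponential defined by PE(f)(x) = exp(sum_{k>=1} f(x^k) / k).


With f(x) = 7x, the exponent is sum_{k>=1} 7 x^k / k = 7 * (-ln(1 - x)). Exponentiating:
PE(7x) = exp(-7 ln(1 - x)) = 1/(1 - x)^7.
By the negative binomial expansion, [x^n] 1/(1 - x)^7 = C(n + 6, 6).
For n = 7: C(13, 6) = 1716.

1716


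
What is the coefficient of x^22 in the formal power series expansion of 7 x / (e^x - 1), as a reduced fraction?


The exponential generating function for Bernoulli numbers is
x / (e^x - 1) = sum_{k>=0} B_k x^k / k!.
So the coefficient of x^22 in 7 x / (e^x - 1) is 7 B_22 / 22!.
Computing: B_22 = 854513/138, 22! = 1124000727777607680000, giving
7 * 854513/138 / 1124000727777607680000 = 77683/2014442862770257920000.

77683/2014442862770257920000


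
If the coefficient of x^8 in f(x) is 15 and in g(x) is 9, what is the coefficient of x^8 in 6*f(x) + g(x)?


Scalar multiplication scales coefficients: 6 * 15 = 90.
Then add the g coefficient: 90 + 9
= 99

99


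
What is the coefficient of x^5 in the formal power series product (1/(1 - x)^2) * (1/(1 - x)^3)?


Combine the factors: (1/(1 - x)^2) * (1/(1 - x)^3) = 1/(1 - x)^5.
Then use 1/(1 - x)^r = sum_{k>=0} C(k + r - 1, r - 1) x^k with r = 5 and k = 5:
C(9, 4) = 126.

126


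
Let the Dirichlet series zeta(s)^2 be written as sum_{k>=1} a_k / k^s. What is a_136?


The Dirichlet convolution of the constant function 1 with itself gives (1 * 1)(k) = sum_{d | k} 1 = d(k), the number of positive divisors of k.
Since zeta(s) = sum_{k>=1} 1/k^s, we have zeta(s)^2 = sum_{k>=1} d(k)/k^s, so a_k = d(k).
For k = 136: the divisors are 1, 2, 4, 8, 17, 34, 68, 136.
Count = 8.

8


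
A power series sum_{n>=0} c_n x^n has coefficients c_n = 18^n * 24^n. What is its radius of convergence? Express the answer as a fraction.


By the root test (Cauchy-Hadamard), the radius is R = 1 / limsup_n |c_n|^(1/n).
Here |c_n|^(1/n) = (18^n * 24^n)^(1/n) = 18 * 24 = 432 for all n.
So R = 1/432 = 1/432.

1/432


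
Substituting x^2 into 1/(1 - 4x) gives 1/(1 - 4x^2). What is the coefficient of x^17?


Since 1/(1 - 4x^2) only has even powers of x,
the coefficient of x^17 (odd) is 0.

0


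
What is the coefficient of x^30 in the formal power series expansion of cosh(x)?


The Maclaurin series is cosh(t) = sum_{m>=0} t^(2m) / (2m)!, so substituting t = x, only even powers of x are nonzero, with coefficient of x^(2m) equal to 1 / (2m)!.
For x^30 the coefficient is 1/30! = 1/265252859812191058636308480000000 = 1/265252859812191058636308480000000.

1/265252859812191058636308480000000


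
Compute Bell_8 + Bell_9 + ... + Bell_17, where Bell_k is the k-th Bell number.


Recall Bell_k counts set partitions of a k-set (with Bell_0 = 1 by convention).
Bell_8 through Bell_17: 4140, 21147, 115975, 678570, 4213597, 27644437, 190899322, 1382958545, 10480142147, 82864869804
Sum = 4140 + 21147 + 115975 + 678570 + 4213597 + 27644437 + 190899322 + 1382958545 + 10480142147 + 82864869804 = 94951547684.

94951547684


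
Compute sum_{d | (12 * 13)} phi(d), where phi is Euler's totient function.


First, 12 * 13 = 156. One classical identity is sum_{d | n} phi(d) = n (each k in [1, n] has a unique gcd with n, and among the k's with gcd(k, n) = n/d there are phi(d) of them). So the sum equals 156. We also verify directly:
Divisors of 156: 1, 2, 3, 4, 6, 12, 13, 26, 39, 52, 78, 156.
phi values: 1, 1, 2, 2, 2, 4, 12, 12, 24, 24, 24, 48.
Sum = 156.

156


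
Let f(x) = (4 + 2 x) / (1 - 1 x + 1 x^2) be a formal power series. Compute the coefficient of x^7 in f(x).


Write f(x) = sum_{k>=0} a_k x^k. Multiplying both sides by 1 - 1 x + 1 x^2 gives
(1 - 1 x + 1 x^2) sum_{k>=0} a_k x^k = 4 + 2 x.
Matching coefficients:
 x^0: a_0 = 4
 x^1: a_1 - 1 a_0 = 2  =>  a_1 = 1*4 + 2 = 6
 x^k (k >= 2): a_k = 1 a_{k-1} - 1 a_{k-2}.
Iterating: a_2 = 2, a_3 = -4, a_4 = -6, a_5 = -2, a_6 = 4, a_7 = 6.
So the coefficient of x^7 is 6.

6


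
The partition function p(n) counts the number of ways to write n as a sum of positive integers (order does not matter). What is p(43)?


Using the generating function prod_{k>=1} 1/(1-x^k), we compute p(43).
By dynamic programming over parts 1 through 43:
p(43) = 63261

63261


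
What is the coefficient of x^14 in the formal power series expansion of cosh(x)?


The Maclaurin series is cosh(t) = sum_{m>=0} t^(2m) / (2m)!, so substituting t = x, only even powers of x are nonzero, with coefficient of x^(2m) equal to 1 / (2m)!.
For x^14 the coefficient is 1/14! = 1/87178291200 = 1/87178291200.

1/87178291200


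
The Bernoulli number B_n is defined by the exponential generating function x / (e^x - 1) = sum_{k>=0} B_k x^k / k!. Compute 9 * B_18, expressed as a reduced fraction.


Bernoulli numbers can also be computed recursively via B_0 = 1 and sum_{j=0}^{m} C(m+1, j) B_j = 0 for m >= 1. Odd-index Bernoulli numbers vanish for k >= 3.
Computing B_18 = 43867/798, so 9 * B_18 = 9 * 43867/798 = 131601/266.

131601/266


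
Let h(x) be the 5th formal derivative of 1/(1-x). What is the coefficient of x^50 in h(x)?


Differentiating 5 times: d^5/dx^5 [1/(1-x)] = 5!/(1-x)^6.
The expansion 1/(1-x)^6 = sum_{k>=0} C(k+5, 5) x^k, so the coefficient of x^n in 5!/(1-x)^6 is 5! * C(n+5, 5).
For n = 50: 120 * C(55, 5) = 120 * 3478761 = 417451320

417451320


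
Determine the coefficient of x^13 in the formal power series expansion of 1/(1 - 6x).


The geometric series identity gives 1/(1 - c x) = sum_{k>=0} c^k x^k, so the coefficient of x^k is c^k.
Here c = 6 and k = 13.
Computing: 6^13 = 13060694016

13060694016


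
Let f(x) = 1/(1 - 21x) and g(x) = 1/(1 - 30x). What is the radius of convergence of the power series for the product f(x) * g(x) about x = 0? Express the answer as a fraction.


The radius of 1/(1 - 21x) is 1/21 (nearest singularity at x = 1/21), and the radius of 1/(1 - 30x) is 1/30.
The product f(x)*g(x) = 1/((1 - 21x)(1 - 30x)) has singularities at both 1/21 and 1/30, so its radius of convergence is the distance to the nearest one:
min(1/21, 1/30) = 1/30.

1/30


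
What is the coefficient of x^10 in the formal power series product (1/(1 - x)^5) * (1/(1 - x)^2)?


Combine the factors: (1/(1 - x)^5) * (1/(1 - x)^2) = 1/(1 - x)^7.
Then use 1/(1 - x)^r = sum_{k>=0} C(k + r - 1, r - 1) x^k with r = 7 and k = 10:
C(16, 6) = 8008.

8008


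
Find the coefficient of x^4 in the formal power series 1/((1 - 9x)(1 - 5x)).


By partial fractions or Cauchy convolution:
The coefficient equals sum_{k=0}^{4} 9^k * 5^(4-k).
= 13981

13981


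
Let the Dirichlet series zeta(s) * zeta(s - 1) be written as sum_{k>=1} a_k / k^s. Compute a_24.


Convolution gives a_k = sum_{d | k} d * 1 = sum_{d | k} d = sigma(k), the sum of positive divisors of k.
For k = 24, the divisors are 1, 2, 3, 4, 6, 8, 12, 24, so
sigma(24) = 1 + 2 + 3 + 4 + 6 + 8 + 12 + 24 = 60.

60


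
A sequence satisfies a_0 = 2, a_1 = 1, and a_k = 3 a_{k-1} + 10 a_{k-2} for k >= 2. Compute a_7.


The characteristic equation is t^2 - 3 t - 10 = 0, with roots r_1 = 5 and r_2 = -2 (so c_1 = r_1 + r_2, c_2 = -r_1 r_2 as required).
One can use the closed form a_n = A r_1^n + B r_2^n, but direct iteration is more reliable:
a_0 = 2, a_1 = 1, a_2 = 23, a_3 = 79, a_4 = 467, a_5 = 2191, a_6 = 11243, a_7 = 55639.
So a_7 = 55639.

55639


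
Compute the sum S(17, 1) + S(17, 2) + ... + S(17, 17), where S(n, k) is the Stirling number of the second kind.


By definition, S(n, k) counts partitions of an n-set into exactly k nonempty blocks.
Computing row n = 17 for k = 1..17:
S(17, k): 1, 65535, 21457825, 694337290, 5652751651, 17505749898, 25708104786, 20415995028, 9528822303, 2758334150, 512060978, 62022324, 4910178, 249900, 7820, 136, 1
Sum = 82864869804. (This equals Bell_17 since the sum runs over all k.)

82864869804


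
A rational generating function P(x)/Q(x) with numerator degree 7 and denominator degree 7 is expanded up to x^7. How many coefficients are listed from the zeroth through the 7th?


Expanding up to x^7 gives the coefficients for x^0, x^1, ..., x^7.
That is 7 + 1 = 8 coefficients in total.

8


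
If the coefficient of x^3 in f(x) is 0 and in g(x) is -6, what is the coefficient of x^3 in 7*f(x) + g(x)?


Scalar multiplication scales coefficients: 7 * 0 = 0.
Then add the g coefficient: 0 + -6
= -6

-6


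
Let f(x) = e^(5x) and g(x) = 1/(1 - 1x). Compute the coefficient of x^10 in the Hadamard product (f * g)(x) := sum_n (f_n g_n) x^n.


Expanding: f_k = 5^k/k! (from e^(5x)) and g_k = 1^k (from 1/(1 - 1x)). So the Hadamard coefficient (f * g)_k = 5^k 1^k / k! = (5)^k / k!.
For k = 10: 5^10/10! = 9765625/3628800 = 390625/145152.

390625/145152


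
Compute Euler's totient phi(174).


phi(n) counts integers in [1, n] coprime to n. Using the multiplicative formula phi(n) = n * prod_{p | n} (1 - 1/p):
174 = 2 * 3 * 29, so
phi(174) = 174 * (1 - 1/2) * (1 - 1/3) * (1 - 1/29) = 56.

56


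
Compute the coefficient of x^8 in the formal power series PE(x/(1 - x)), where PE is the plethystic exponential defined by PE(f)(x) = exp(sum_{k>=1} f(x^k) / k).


For f(x) = x/(1 - x) we have
sum_{k>=1} f(x^k) / k = sum_{k>=1} (1/k) * x^k / (1 - x^k) = sum_{k, m >= 1} x^(k m) / k,
which after exponentiating simplifies to
PE(x/(1 - x)) = prod_{k>=1} 1 / (1 - x^k).
This is the generating function for the partition function p(n), so the coefficient of x^8 is p(8).
Computing p(8) by dynamic programming over parts 1, 2, ..., 8: p(8) = 22.

22


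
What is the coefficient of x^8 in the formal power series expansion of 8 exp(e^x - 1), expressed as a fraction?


exp(e^x - 1) is the exponential generating function for the Bell numbers Bell_k: exp(e^x - 1) = sum_{k>=0} Bell_k x^k / k!.
So the coefficient of x^8 in 8 exp(e^x - 1) is 8 Bell_8 / 8!.
Computing: Bell_8 = 4140 and 8! = 40320, giving
8 * 4140/40320 = 23/28.

23/28


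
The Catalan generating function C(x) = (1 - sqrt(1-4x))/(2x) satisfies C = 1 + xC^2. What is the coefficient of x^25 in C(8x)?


Substituting x -> 8x scales the n-th coefficient by 8^n, so [x^25] C(8x) = 8^25 * C_25.
C_25 = C(2*25, 25)/(26) = 126410606437752/26 = 4861946401452.
So 8^25 * 4861946401452 = 37778931862957161709568 * 4861946401452 = 183679141821804874793065781957492736.

183679141821804874793065781957492736


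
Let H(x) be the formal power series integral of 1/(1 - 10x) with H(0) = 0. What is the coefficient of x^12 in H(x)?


1/(1 - 10x) = sum_{k>=0} 10^k x^k. Integrating termwise with H(0) = 0:
H(x) = sum_{k>=0} 10^k x^(k+1) / (k+1) = sum_{m>=1} 10^(m-1) x^m / m.
For m = 12: 10^11/12 = 100000000000/12 = 25000000000/3.

25000000000/3


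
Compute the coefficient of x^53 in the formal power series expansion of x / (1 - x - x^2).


Let f(x) = sum_{k>=0} a_k x^k. Multiplying f(x) * (1 - x - x^2) = x and matching coefficients gives a_0 = 0, a_1 = 1, and a_k = a_{k-1} + a_{k-2} for k >= 2. These are the Fibonacci numbers F_k.
Iterating from F_0 = 0, F_1 = 1:
F_0=0, F_1=1, F_2=1, F_3=2, F_4=3, F_5=5, F_6=8, F_7=13, F_8=21, F_9=34, ...
F_53 = 53316291173.

53316291173


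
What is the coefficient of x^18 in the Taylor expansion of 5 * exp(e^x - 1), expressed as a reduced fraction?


exp(e^x - 1) = sum_{k>=0} Bell_k x^k / k!, where Bell_k is the k-th Bell number.
So the coefficient of x^18 is 5 * Bell_18 / 18!.
Computing: Bell_18 = 682076806159 and 18! = 6402373705728000, giving
5 * 682076806159/6402373705728000 = 97439543737/182924963020800.

97439543737/182924963020800


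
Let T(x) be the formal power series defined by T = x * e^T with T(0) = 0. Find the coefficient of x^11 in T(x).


Apply the Lagrange inversion formula: if T = x * phi(T) with phi(t) = e^t, then
[x^n] T = (1/n) [t^(n-1)] phi(t)^n = (1/n) [t^(n-1)] e^(n t) = (1/n) * n^(n-1) / (n-1)! = n^(n-1) / n!.
When c = 1 this is the Cayley count of rooted labeled trees on n vertices, divided by n!.
For n = 11: 11^10 / 11! = 25937424601/39916800 = 2357947691/3628800.

2357947691/3628800


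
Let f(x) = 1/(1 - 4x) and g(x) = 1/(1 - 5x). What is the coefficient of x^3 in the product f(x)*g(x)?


The coefficient of x^n in f*g is the Cauchy product: sum_{k=0}^{n} a^k * b^(n-k).
With a=4, b=5, n=3:
sum_{k=0}^{3} 4^k * 5^(3-k)
= 369

369


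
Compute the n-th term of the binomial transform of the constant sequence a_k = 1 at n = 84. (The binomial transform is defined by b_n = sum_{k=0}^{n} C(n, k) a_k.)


With a_k = 1 for all k, b_n = sum_{k=0}^{n} C(n, k) = 2^n by the binomial theorem.
For n = 84: 2^84 = 19342813113834066795298816.

19342813113834066795298816


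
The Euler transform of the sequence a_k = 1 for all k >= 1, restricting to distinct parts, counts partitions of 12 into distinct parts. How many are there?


Partitions of 12 into distinct parts can be computed via generating function.
Product (1+x)(1+x^2)(1+x^3)...
The coefficient of x^12 = 15

15


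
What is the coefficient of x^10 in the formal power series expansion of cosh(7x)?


The Maclaurin series is cosh(t) = sum_{m>=0} t^(2m) / (2m)!, so substituting t = 7x, only even powers of x are nonzero, with coefficient of x^(2m) equal to 7^(2m) / (2m)!.
For x^10 the coefficient is 7^10/10! = 282475249/3628800 = 40353607/518400.

40353607/518400


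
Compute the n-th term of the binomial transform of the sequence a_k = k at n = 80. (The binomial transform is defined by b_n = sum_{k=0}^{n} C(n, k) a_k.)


With a_k = k, b_n = sum_{k=0}^{n} C(n, k) k. Using k * C(n, k) = n * C(n-1, k-1) gives b_n = n * sum_{k>=1} C(n-1, k-1) = n * 2^(n-1).
For n = 80: 80 * 2^79 = 80 * 604462909807314587353088 = 48357032784585166988247040.

48357032784585166988247040


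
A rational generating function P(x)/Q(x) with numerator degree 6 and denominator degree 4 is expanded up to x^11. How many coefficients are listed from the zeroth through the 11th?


Expanding up to x^11 gives the coefficients for x^0, x^1, ..., x^11.
That is 11 + 1 = 12 coefficients in total.

12


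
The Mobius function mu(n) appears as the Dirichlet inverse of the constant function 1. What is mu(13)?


13 = 13 (all distinct primes).
mu(13) = (-1)^1 = -1

-1


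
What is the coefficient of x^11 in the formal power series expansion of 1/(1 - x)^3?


The expansion 1/(1 - x)^r = sum_{k>=0} C(k + r - 1, r - 1) x^k follows from the multiset / negative-binomial theorem (or from repeated differentiation of the geometric series).
For r = 3 and k = 11:
C(13, 2) = 6227020800 / (2 * 39916800) = 78.

78


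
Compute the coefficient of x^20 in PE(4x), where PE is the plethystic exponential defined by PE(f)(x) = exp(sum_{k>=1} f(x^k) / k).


With f(x) = 4x, the exponent is sum_{k>=1} 4 x^k / k = 4 * (-ln(1 - x)). Exponentiating:
PE(4x) = exp(-4 ln(1 - x)) = 1/(1 - x)^4.
By the negative binomial expansion, [x^n] 1/(1 - x)^4 = C(n + 3, 3).
For n = 20: C(23, 3) = 1771.

1771


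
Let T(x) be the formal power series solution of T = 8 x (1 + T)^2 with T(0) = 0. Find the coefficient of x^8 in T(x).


Apply the Lagrange inversion formula: if T = 8 x * phi(T) with phi(t) = (1 + t)^2, then [x^n] T = 8^n * (1/n) [t^(n-1)] phi(t)^n = 8^n * (1/n) [t^(n-1)] (1 + t)^(2n) = 8^n * (1/n) C(2n, n-1).
Using the identity C(2n, n-1) = C(2n, n) * n / (n+1), the unscaled factor equals C(2n, n) / (n+1) = C_n, the n-th Catalan number.
For n = 8: C_8 = C(16, 8) / 9 = 12870/9 = 1430.
With the 8^8 = 16777216 factor, the coefficient is 16777216 * 1430 = 23991418880.

23991418880


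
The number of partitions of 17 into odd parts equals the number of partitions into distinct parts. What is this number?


Computing partitions of 17 into odd parts (1, 3, 5, ...):
Using the generating function prod_{k>=0} 1/(1-x^(2k+1)),
the count is 38

38


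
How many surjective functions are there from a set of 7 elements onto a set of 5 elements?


By inclusion-exclusion on which target elements are missed, the number of surjections from an n-set onto a k-set is
surj(n, k) = sum_{j=0}^{k} (-1)^j C(k, j) (k - j)^n.
Equivalently surj(n, k) = k! * S(n, k), where S(n, k) is the Stirling number of the second kind.
For n = 7, k = 5:
S(7, 5) = 140, so
surj = 5! * 140 = 120 * 140 = 16800.

16800


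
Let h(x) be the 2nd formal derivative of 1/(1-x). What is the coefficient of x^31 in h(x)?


Differentiating 2 times: d^2/dx^2 [1/(1-x)] = 2!/(1-x)^3.
The expansion 1/(1-x)^3 = sum_{k>=0} C(k+2, 2) x^k, so the coefficient of x^n in 2!/(1-x)^3 is 2! * C(n+2, 2).
For n = 31: 2 * C(33, 2) = 2 * 528 = 1056

1056


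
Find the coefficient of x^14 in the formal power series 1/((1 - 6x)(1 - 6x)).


By partial fractions or Cauchy convolution:
The coefficient equals sum_{k=0}^{14} 6^k * 6^(14-k).
= 1175462461440

1175462461440


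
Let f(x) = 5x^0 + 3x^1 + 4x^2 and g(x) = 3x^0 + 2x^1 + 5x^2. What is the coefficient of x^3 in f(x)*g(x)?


Cauchy product at x^3:
3*5 + 4*2
= 23

23


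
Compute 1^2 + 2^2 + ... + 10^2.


This power sum has a closed form given by Faulhaber's formula
sum_{k=1}^{m} k^p = (1 / (p + 1)) * sum_{j=0}^{p} C(p + 1, j) B_j m^(p + 1 - j),
but for small m direct computation is fastest:
1 + 4 + 9 + 16 + 25 + 36 + 49 + 64 + 81 + 100 = 385.

385


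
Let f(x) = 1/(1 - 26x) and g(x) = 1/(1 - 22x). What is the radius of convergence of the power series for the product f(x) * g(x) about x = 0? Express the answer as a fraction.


The radius of 1/(1 - 26x) is 1/26 (nearest singularity at x = 1/26), and the radius of 1/(1 - 22x) is 1/22.
The product f(x)*g(x) = 1/((1 - 26x)(1 - 22x)) has singularities at both 1/26 and 1/22, so its radius of convergence is the distance to the nearest one:
min(1/26, 1/22) = 1/26.

1/26
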